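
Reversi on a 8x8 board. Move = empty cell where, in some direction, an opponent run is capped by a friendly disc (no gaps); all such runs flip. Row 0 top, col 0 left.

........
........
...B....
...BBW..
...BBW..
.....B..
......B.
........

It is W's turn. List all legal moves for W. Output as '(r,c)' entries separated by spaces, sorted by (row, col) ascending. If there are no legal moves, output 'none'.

(1,2): flips 2 -> legal
(1,3): no bracket -> illegal
(1,4): no bracket -> illegal
(2,2): no bracket -> illegal
(2,4): no bracket -> illegal
(2,5): no bracket -> illegal
(3,2): flips 2 -> legal
(4,2): flips 2 -> legal
(4,6): no bracket -> illegal
(5,2): no bracket -> illegal
(5,3): flips 1 -> legal
(5,4): no bracket -> illegal
(5,6): no bracket -> illegal
(5,7): no bracket -> illegal
(6,4): no bracket -> illegal
(6,5): flips 1 -> legal
(6,7): no bracket -> illegal
(7,5): no bracket -> illegal
(7,6): no bracket -> illegal
(7,7): no bracket -> illegal

Answer: (1,2) (3,2) (4,2) (5,3) (6,5)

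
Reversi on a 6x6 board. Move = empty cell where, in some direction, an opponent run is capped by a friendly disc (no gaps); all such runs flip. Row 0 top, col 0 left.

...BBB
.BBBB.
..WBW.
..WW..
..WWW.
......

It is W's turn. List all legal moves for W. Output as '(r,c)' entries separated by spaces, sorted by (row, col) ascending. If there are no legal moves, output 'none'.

(0,0): flips 1 -> legal
(0,1): no bracket -> illegal
(0,2): flips 2 -> legal
(1,0): no bracket -> illegal
(1,5): no bracket -> illegal
(2,0): no bracket -> illegal
(2,1): no bracket -> illegal
(2,5): no bracket -> illegal
(3,4): no bracket -> illegal

Answer: (0,0) (0,2)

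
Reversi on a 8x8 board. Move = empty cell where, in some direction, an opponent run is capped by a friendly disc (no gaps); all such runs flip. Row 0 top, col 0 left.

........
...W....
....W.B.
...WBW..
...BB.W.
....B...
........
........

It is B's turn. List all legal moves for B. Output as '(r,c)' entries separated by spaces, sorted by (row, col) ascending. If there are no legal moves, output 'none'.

Answer: (1,4) (2,2) (2,3) (3,2) (3,6)

Derivation:
(0,2): no bracket -> illegal
(0,3): no bracket -> illegal
(0,4): no bracket -> illegal
(1,2): no bracket -> illegal
(1,4): flips 1 -> legal
(1,5): no bracket -> illegal
(2,2): flips 1 -> legal
(2,3): flips 1 -> legal
(2,5): no bracket -> illegal
(3,2): flips 1 -> legal
(3,6): flips 1 -> legal
(3,7): no bracket -> illegal
(4,2): no bracket -> illegal
(4,5): no bracket -> illegal
(4,7): no bracket -> illegal
(5,5): no bracket -> illegal
(5,6): no bracket -> illegal
(5,7): no bracket -> illegal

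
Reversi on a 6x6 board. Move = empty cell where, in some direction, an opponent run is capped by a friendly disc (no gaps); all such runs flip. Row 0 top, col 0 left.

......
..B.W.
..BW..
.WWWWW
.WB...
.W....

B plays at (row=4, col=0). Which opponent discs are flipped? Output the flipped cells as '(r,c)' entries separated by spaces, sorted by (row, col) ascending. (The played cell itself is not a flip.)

Dir NW: edge -> no flip
Dir N: first cell '.' (not opp) -> no flip
Dir NE: opp run (3,1) capped by B -> flip
Dir W: edge -> no flip
Dir E: opp run (4,1) capped by B -> flip
Dir SW: edge -> no flip
Dir S: first cell '.' (not opp) -> no flip
Dir SE: opp run (5,1), next=edge -> no flip

Answer: (3,1) (4,1)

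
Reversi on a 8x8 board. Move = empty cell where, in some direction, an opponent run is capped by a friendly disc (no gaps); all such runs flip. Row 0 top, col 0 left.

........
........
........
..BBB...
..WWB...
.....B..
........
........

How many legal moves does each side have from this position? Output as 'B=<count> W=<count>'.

-- B to move --
(3,1): no bracket -> illegal
(4,1): flips 2 -> legal
(5,1): flips 1 -> legal
(5,2): flips 2 -> legal
(5,3): flips 1 -> legal
(5,4): flips 1 -> legal
B mobility = 5
-- W to move --
(2,1): flips 1 -> legal
(2,2): flips 1 -> legal
(2,3): flips 1 -> legal
(2,4): flips 1 -> legal
(2,5): flips 1 -> legal
(3,1): no bracket -> illegal
(3,5): no bracket -> illegal
(4,1): no bracket -> illegal
(4,5): flips 1 -> legal
(4,6): no bracket -> illegal
(5,3): no bracket -> illegal
(5,4): no bracket -> illegal
(5,6): no bracket -> illegal
(6,4): no bracket -> illegal
(6,5): no bracket -> illegal
(6,6): no bracket -> illegal
W mobility = 6

Answer: B=5 W=6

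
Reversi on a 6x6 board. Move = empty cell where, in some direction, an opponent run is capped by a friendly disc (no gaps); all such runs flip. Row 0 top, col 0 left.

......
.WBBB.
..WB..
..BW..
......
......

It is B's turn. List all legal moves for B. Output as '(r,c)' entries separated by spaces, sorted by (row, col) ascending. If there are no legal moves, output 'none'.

(0,0): no bracket -> illegal
(0,1): no bracket -> illegal
(0,2): no bracket -> illegal
(1,0): flips 1 -> legal
(2,0): no bracket -> illegal
(2,1): flips 1 -> legal
(2,4): no bracket -> illegal
(3,1): flips 1 -> legal
(3,4): flips 1 -> legal
(4,2): no bracket -> illegal
(4,3): flips 1 -> legal
(4,4): no bracket -> illegal

Answer: (1,0) (2,1) (3,1) (3,4) (4,3)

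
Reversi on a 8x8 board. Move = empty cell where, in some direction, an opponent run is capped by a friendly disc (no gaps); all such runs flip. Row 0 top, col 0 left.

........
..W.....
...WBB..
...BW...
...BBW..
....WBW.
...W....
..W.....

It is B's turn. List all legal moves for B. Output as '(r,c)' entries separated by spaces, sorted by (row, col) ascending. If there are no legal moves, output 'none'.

Answer: (1,3) (2,2) (3,5) (4,6) (5,3) (5,7) (6,4) (6,5)

Derivation:
(0,1): no bracket -> illegal
(0,2): no bracket -> illegal
(0,3): no bracket -> illegal
(1,1): no bracket -> illegal
(1,3): flips 1 -> legal
(1,4): no bracket -> illegal
(2,1): no bracket -> illegal
(2,2): flips 1 -> legal
(3,2): no bracket -> illegal
(3,5): flips 2 -> legal
(3,6): no bracket -> illegal
(4,6): flips 1 -> legal
(4,7): no bracket -> illegal
(5,2): no bracket -> illegal
(5,3): flips 1 -> legal
(5,7): flips 1 -> legal
(6,1): no bracket -> illegal
(6,2): no bracket -> illegal
(6,4): flips 1 -> legal
(6,5): flips 1 -> legal
(6,6): no bracket -> illegal
(6,7): no bracket -> illegal
(7,1): no bracket -> illegal
(7,3): no bracket -> illegal
(7,4): no bracket -> illegal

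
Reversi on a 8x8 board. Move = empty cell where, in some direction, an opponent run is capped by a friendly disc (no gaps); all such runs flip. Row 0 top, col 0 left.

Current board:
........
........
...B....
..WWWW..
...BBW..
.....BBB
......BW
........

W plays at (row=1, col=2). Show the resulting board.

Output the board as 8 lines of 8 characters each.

Place W at (1,2); scan 8 dirs for brackets.
Dir NW: first cell '.' (not opp) -> no flip
Dir N: first cell '.' (not opp) -> no flip
Dir NE: first cell '.' (not opp) -> no flip
Dir W: first cell '.' (not opp) -> no flip
Dir E: first cell '.' (not opp) -> no flip
Dir SW: first cell '.' (not opp) -> no flip
Dir S: first cell '.' (not opp) -> no flip
Dir SE: opp run (2,3) capped by W -> flip
All flips: (2,3)

Answer: ........
..W.....
...W....
..WWWW..
...BBW..
.....BBB
......BW
........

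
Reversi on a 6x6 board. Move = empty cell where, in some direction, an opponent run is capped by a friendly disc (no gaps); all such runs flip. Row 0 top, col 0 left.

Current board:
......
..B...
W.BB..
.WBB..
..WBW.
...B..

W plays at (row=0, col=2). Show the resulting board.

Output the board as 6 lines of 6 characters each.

Answer: ..W...
..W...
W.WB..
.WWB..
..WBW.
...B..

Derivation:
Place W at (0,2); scan 8 dirs for brackets.
Dir NW: edge -> no flip
Dir N: edge -> no flip
Dir NE: edge -> no flip
Dir W: first cell '.' (not opp) -> no flip
Dir E: first cell '.' (not opp) -> no flip
Dir SW: first cell '.' (not opp) -> no flip
Dir S: opp run (1,2) (2,2) (3,2) capped by W -> flip
Dir SE: first cell '.' (not opp) -> no flip
All flips: (1,2) (2,2) (3,2)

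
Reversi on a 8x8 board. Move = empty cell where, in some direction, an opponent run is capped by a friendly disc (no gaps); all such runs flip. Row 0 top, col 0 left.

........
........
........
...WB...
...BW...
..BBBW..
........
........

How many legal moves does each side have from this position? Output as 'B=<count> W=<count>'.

Answer: B=5 W=7

Derivation:
-- B to move --
(2,2): no bracket -> illegal
(2,3): flips 1 -> legal
(2,4): no bracket -> illegal
(3,2): flips 1 -> legal
(3,5): flips 1 -> legal
(4,2): no bracket -> illegal
(4,5): flips 1 -> legal
(4,6): no bracket -> illegal
(5,6): flips 1 -> legal
(6,4): no bracket -> illegal
(6,5): no bracket -> illegal
(6,6): no bracket -> illegal
B mobility = 5
-- W to move --
(2,3): no bracket -> illegal
(2,4): flips 1 -> legal
(2,5): no bracket -> illegal
(3,2): no bracket -> illegal
(3,5): flips 1 -> legal
(4,1): no bracket -> illegal
(4,2): flips 1 -> legal
(4,5): no bracket -> illegal
(5,1): flips 3 -> legal
(6,1): no bracket -> illegal
(6,2): flips 1 -> legal
(6,3): flips 2 -> legal
(6,4): flips 1 -> legal
(6,5): no bracket -> illegal
W mobility = 7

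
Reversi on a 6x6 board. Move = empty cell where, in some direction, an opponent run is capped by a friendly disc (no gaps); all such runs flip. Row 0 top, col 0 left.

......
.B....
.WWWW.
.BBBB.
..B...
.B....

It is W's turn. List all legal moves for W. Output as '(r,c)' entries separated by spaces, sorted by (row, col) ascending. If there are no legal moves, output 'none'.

(0,0): flips 1 -> legal
(0,1): flips 1 -> legal
(0,2): no bracket -> illegal
(1,0): no bracket -> illegal
(1,2): no bracket -> illegal
(2,0): no bracket -> illegal
(2,5): no bracket -> illegal
(3,0): no bracket -> illegal
(3,5): no bracket -> illegal
(4,0): flips 1 -> legal
(4,1): flips 2 -> legal
(4,3): flips 2 -> legal
(4,4): flips 2 -> legal
(4,5): flips 1 -> legal
(5,0): no bracket -> illegal
(5,2): flips 2 -> legal
(5,3): no bracket -> illegal

Answer: (0,0) (0,1) (4,0) (4,1) (4,3) (4,4) (4,5) (5,2)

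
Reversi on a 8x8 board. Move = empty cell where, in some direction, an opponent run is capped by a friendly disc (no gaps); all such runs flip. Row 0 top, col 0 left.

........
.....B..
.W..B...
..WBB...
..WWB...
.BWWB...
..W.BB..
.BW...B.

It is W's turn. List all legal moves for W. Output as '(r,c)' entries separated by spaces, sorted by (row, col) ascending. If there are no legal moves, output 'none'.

Answer: (0,6) (2,3) (2,5) (3,5) (4,0) (4,5) (5,0) (5,5) (6,0) (7,0) (7,5)

Derivation:
(0,4): no bracket -> illegal
(0,5): no bracket -> illegal
(0,6): flips 3 -> legal
(1,3): no bracket -> illegal
(1,4): no bracket -> illegal
(1,6): no bracket -> illegal
(2,2): no bracket -> illegal
(2,3): flips 1 -> legal
(2,5): flips 1 -> legal
(2,6): no bracket -> illegal
(3,5): flips 3 -> legal
(4,0): flips 1 -> legal
(4,1): no bracket -> illegal
(4,5): flips 1 -> legal
(5,0): flips 1 -> legal
(5,5): flips 1 -> legal
(5,6): no bracket -> illegal
(6,0): flips 1 -> legal
(6,1): no bracket -> illegal
(6,3): no bracket -> illegal
(6,6): no bracket -> illegal
(6,7): no bracket -> illegal
(7,0): flips 1 -> legal
(7,3): no bracket -> illegal
(7,4): no bracket -> illegal
(7,5): flips 1 -> legal
(7,7): no bracket -> illegal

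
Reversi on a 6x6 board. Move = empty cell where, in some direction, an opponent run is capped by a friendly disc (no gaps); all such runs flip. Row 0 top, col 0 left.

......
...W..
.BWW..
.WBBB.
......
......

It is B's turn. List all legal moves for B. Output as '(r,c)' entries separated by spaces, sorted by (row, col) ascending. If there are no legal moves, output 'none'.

(0,2): no bracket -> illegal
(0,3): flips 2 -> legal
(0,4): no bracket -> illegal
(1,1): flips 1 -> legal
(1,2): flips 2 -> legal
(1,4): flips 1 -> legal
(2,0): no bracket -> illegal
(2,4): flips 2 -> legal
(3,0): flips 1 -> legal
(4,0): no bracket -> illegal
(4,1): flips 1 -> legal
(4,2): no bracket -> illegal

Answer: (0,3) (1,1) (1,2) (1,4) (2,4) (3,0) (4,1)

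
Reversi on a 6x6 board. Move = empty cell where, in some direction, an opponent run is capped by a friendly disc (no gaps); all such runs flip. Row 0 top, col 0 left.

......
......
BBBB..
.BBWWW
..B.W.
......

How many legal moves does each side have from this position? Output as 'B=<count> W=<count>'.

Answer: B=4 W=5

Derivation:
-- B to move --
(2,4): flips 1 -> legal
(2,5): no bracket -> illegal
(4,3): flips 1 -> legal
(4,5): flips 1 -> legal
(5,3): no bracket -> illegal
(5,4): no bracket -> illegal
(5,5): flips 2 -> legal
B mobility = 4
-- W to move --
(1,0): no bracket -> illegal
(1,1): flips 1 -> legal
(1,2): flips 1 -> legal
(1,3): flips 1 -> legal
(1,4): no bracket -> illegal
(2,4): no bracket -> illegal
(3,0): flips 2 -> legal
(4,0): no bracket -> illegal
(4,1): no bracket -> illegal
(4,3): no bracket -> illegal
(5,1): flips 1 -> legal
(5,2): no bracket -> illegal
(5,3): no bracket -> illegal
W mobility = 5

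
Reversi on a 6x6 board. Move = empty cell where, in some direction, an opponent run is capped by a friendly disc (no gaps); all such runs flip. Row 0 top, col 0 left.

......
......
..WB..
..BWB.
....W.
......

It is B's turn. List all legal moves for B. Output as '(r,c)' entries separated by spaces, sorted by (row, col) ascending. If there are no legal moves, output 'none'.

(1,1): no bracket -> illegal
(1,2): flips 1 -> legal
(1,3): no bracket -> illegal
(2,1): flips 1 -> legal
(2,4): no bracket -> illegal
(3,1): no bracket -> illegal
(3,5): no bracket -> illegal
(4,2): no bracket -> illegal
(4,3): flips 1 -> legal
(4,5): no bracket -> illegal
(5,3): no bracket -> illegal
(5,4): flips 1 -> legal
(5,5): no bracket -> illegal

Answer: (1,2) (2,1) (4,3) (5,4)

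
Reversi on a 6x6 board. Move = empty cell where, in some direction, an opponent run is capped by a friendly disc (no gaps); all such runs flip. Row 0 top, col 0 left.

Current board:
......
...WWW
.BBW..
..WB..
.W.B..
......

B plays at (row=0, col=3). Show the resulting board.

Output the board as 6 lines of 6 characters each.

Place B at (0,3); scan 8 dirs for brackets.
Dir NW: edge -> no flip
Dir N: edge -> no flip
Dir NE: edge -> no flip
Dir W: first cell '.' (not opp) -> no flip
Dir E: first cell '.' (not opp) -> no flip
Dir SW: first cell '.' (not opp) -> no flip
Dir S: opp run (1,3) (2,3) capped by B -> flip
Dir SE: opp run (1,4), next='.' -> no flip
All flips: (1,3) (2,3)

Answer: ...B..
...BWW
.BBB..
..WB..
.W.B..
......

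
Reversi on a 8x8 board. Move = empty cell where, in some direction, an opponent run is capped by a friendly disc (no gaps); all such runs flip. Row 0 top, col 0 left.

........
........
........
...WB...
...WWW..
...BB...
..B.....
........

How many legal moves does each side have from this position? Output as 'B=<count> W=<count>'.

-- B to move --
(2,2): no bracket -> illegal
(2,3): flips 2 -> legal
(2,4): no bracket -> illegal
(3,2): flips 2 -> legal
(3,5): flips 1 -> legal
(3,6): flips 1 -> legal
(4,2): no bracket -> illegal
(4,6): no bracket -> illegal
(5,2): flips 1 -> legal
(5,5): no bracket -> illegal
(5,6): flips 1 -> legal
B mobility = 6
-- W to move --
(2,3): flips 1 -> legal
(2,4): flips 1 -> legal
(2,5): flips 1 -> legal
(3,5): flips 1 -> legal
(4,2): no bracket -> illegal
(5,1): no bracket -> illegal
(5,2): no bracket -> illegal
(5,5): no bracket -> illegal
(6,1): no bracket -> illegal
(6,3): flips 2 -> legal
(6,4): flips 1 -> legal
(6,5): flips 1 -> legal
(7,1): flips 2 -> legal
(7,2): no bracket -> illegal
(7,3): no bracket -> illegal
W mobility = 8

Answer: B=6 W=8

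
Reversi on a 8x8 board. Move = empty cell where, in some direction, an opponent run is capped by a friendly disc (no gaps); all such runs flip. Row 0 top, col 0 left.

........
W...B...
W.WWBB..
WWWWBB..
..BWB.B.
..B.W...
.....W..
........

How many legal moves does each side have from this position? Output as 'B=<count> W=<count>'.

Answer: B=5 W=13

Derivation:
-- B to move --
(0,0): no bracket -> illegal
(0,1): no bracket -> illegal
(1,1): flips 2 -> legal
(1,2): flips 3 -> legal
(1,3): no bracket -> illegal
(2,1): flips 2 -> legal
(4,0): no bracket -> illegal
(4,1): flips 2 -> legal
(4,5): no bracket -> illegal
(5,3): no bracket -> illegal
(5,5): no bracket -> illegal
(5,6): no bracket -> illegal
(6,3): no bracket -> illegal
(6,4): flips 1 -> legal
(6,6): no bracket -> illegal
(7,4): no bracket -> illegal
(7,5): no bracket -> illegal
(7,6): no bracket -> illegal
B mobility = 5
-- W to move --
(0,3): no bracket -> illegal
(0,4): flips 4 -> legal
(0,5): flips 1 -> legal
(1,3): no bracket -> illegal
(1,5): flips 1 -> legal
(1,6): flips 2 -> legal
(2,6): flips 2 -> legal
(3,6): flips 2 -> legal
(3,7): no bracket -> illegal
(4,1): flips 1 -> legal
(4,5): flips 2 -> legal
(4,7): no bracket -> illegal
(5,1): flips 1 -> legal
(5,3): flips 1 -> legal
(5,5): flips 1 -> legal
(5,6): no bracket -> illegal
(5,7): no bracket -> illegal
(6,1): flips 1 -> legal
(6,2): flips 2 -> legal
(6,3): no bracket -> illegal
W mobility = 13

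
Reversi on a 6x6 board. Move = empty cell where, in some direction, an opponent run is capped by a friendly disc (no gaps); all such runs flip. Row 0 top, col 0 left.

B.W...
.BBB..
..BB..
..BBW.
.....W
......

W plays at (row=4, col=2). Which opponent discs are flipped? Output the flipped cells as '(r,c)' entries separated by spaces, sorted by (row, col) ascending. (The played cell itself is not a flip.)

Answer: (1,2) (2,2) (3,2)

Derivation:
Dir NW: first cell '.' (not opp) -> no flip
Dir N: opp run (3,2) (2,2) (1,2) capped by W -> flip
Dir NE: opp run (3,3), next='.' -> no flip
Dir W: first cell '.' (not opp) -> no flip
Dir E: first cell '.' (not opp) -> no flip
Dir SW: first cell '.' (not opp) -> no flip
Dir S: first cell '.' (not opp) -> no flip
Dir SE: first cell '.' (not opp) -> no flip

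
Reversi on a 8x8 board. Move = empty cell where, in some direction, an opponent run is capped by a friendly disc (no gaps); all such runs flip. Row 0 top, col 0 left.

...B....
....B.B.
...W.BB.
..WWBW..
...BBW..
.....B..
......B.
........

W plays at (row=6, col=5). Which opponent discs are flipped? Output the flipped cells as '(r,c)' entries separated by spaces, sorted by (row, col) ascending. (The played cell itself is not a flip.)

Answer: (5,5)

Derivation:
Dir NW: first cell '.' (not opp) -> no flip
Dir N: opp run (5,5) capped by W -> flip
Dir NE: first cell '.' (not opp) -> no flip
Dir W: first cell '.' (not opp) -> no flip
Dir E: opp run (6,6), next='.' -> no flip
Dir SW: first cell '.' (not opp) -> no flip
Dir S: first cell '.' (not opp) -> no flip
Dir SE: first cell '.' (not opp) -> no flip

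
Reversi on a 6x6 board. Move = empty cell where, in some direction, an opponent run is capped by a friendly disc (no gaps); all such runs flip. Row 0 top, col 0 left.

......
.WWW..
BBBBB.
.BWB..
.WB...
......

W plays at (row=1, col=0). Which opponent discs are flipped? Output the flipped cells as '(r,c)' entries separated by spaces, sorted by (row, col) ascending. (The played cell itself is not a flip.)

Answer: (2,1)

Derivation:
Dir NW: edge -> no flip
Dir N: first cell '.' (not opp) -> no flip
Dir NE: first cell '.' (not opp) -> no flip
Dir W: edge -> no flip
Dir E: first cell 'W' (not opp) -> no flip
Dir SW: edge -> no flip
Dir S: opp run (2,0), next='.' -> no flip
Dir SE: opp run (2,1) capped by W -> flip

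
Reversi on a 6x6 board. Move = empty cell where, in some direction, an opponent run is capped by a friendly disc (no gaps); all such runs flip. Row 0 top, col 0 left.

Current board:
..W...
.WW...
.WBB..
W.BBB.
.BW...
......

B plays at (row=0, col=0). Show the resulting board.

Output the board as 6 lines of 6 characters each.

Place B at (0,0); scan 8 dirs for brackets.
Dir NW: edge -> no flip
Dir N: edge -> no flip
Dir NE: edge -> no flip
Dir W: edge -> no flip
Dir E: first cell '.' (not opp) -> no flip
Dir SW: edge -> no flip
Dir S: first cell '.' (not opp) -> no flip
Dir SE: opp run (1,1) capped by B -> flip
All flips: (1,1)

Answer: B.W...
.BW...
.WBB..
W.BBB.
.BW...
......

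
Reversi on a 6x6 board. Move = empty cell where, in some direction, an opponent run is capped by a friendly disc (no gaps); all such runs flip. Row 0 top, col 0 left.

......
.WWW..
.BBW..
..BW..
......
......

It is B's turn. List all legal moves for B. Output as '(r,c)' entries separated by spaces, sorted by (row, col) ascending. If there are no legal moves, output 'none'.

Answer: (0,0) (0,1) (0,2) (0,3) (0,4) (1,4) (2,4) (3,4) (4,4)

Derivation:
(0,0): flips 1 -> legal
(0,1): flips 1 -> legal
(0,2): flips 1 -> legal
(0,3): flips 1 -> legal
(0,4): flips 1 -> legal
(1,0): no bracket -> illegal
(1,4): flips 1 -> legal
(2,0): no bracket -> illegal
(2,4): flips 1 -> legal
(3,4): flips 1 -> legal
(4,2): no bracket -> illegal
(4,3): no bracket -> illegal
(4,4): flips 1 -> legal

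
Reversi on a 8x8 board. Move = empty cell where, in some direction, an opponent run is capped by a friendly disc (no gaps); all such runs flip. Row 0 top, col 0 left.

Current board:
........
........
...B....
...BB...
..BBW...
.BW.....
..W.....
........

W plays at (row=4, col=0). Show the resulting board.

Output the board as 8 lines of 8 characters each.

Place W at (4,0); scan 8 dirs for brackets.
Dir NW: edge -> no flip
Dir N: first cell '.' (not opp) -> no flip
Dir NE: first cell '.' (not opp) -> no flip
Dir W: edge -> no flip
Dir E: first cell '.' (not opp) -> no flip
Dir SW: edge -> no flip
Dir S: first cell '.' (not opp) -> no flip
Dir SE: opp run (5,1) capped by W -> flip
All flips: (5,1)

Answer: ........
........
...B....
...BB...
W.BBW...
.WW.....
..W.....
........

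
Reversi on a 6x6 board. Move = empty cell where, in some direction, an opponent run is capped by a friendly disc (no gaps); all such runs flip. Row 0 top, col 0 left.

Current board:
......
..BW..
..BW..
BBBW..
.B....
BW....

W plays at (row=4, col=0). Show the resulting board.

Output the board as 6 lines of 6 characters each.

Answer: ......
..BW..
..WW..
BWBW..
WB....
BW....

Derivation:
Place W at (4,0); scan 8 dirs for brackets.
Dir NW: edge -> no flip
Dir N: opp run (3,0), next='.' -> no flip
Dir NE: opp run (3,1) (2,2) capped by W -> flip
Dir W: edge -> no flip
Dir E: opp run (4,1), next='.' -> no flip
Dir SW: edge -> no flip
Dir S: opp run (5,0), next=edge -> no flip
Dir SE: first cell 'W' (not opp) -> no flip
All flips: (2,2) (3,1)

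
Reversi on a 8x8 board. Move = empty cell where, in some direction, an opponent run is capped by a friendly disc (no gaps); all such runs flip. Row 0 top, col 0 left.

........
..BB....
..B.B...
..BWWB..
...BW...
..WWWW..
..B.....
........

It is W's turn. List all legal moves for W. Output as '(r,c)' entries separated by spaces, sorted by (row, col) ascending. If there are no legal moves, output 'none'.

(0,1): no bracket -> illegal
(0,2): no bracket -> illegal
(0,3): no bracket -> illegal
(0,4): no bracket -> illegal
(1,1): flips 1 -> legal
(1,4): flips 1 -> legal
(1,5): flips 1 -> legal
(2,1): flips 2 -> legal
(2,3): no bracket -> illegal
(2,5): no bracket -> illegal
(2,6): flips 1 -> legal
(3,1): flips 1 -> legal
(3,6): flips 1 -> legal
(4,1): no bracket -> illegal
(4,2): flips 1 -> legal
(4,5): no bracket -> illegal
(4,6): no bracket -> illegal
(5,1): no bracket -> illegal
(6,1): no bracket -> illegal
(6,3): no bracket -> illegal
(7,1): flips 1 -> legal
(7,2): flips 1 -> legal
(7,3): no bracket -> illegal

Answer: (1,1) (1,4) (1,5) (2,1) (2,6) (3,1) (3,6) (4,2) (7,1) (7,2)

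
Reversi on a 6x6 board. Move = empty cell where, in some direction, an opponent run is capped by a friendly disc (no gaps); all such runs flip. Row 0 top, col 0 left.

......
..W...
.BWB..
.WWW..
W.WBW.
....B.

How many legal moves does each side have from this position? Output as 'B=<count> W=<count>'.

Answer: B=5 W=9

Derivation:
-- B to move --
(0,1): flips 1 -> legal
(0,2): no bracket -> illegal
(0,3): flips 1 -> legal
(1,1): no bracket -> illegal
(1,3): no bracket -> illegal
(2,0): no bracket -> illegal
(2,4): no bracket -> illegal
(3,0): no bracket -> illegal
(3,4): flips 1 -> legal
(3,5): no bracket -> illegal
(4,1): flips 3 -> legal
(4,5): flips 1 -> legal
(5,0): no bracket -> illegal
(5,1): no bracket -> illegal
(5,2): no bracket -> illegal
(5,3): no bracket -> illegal
(5,5): no bracket -> illegal
B mobility = 5
-- W to move --
(1,0): flips 1 -> legal
(1,1): flips 1 -> legal
(1,3): flips 1 -> legal
(1,4): flips 1 -> legal
(2,0): flips 1 -> legal
(2,4): flips 1 -> legal
(3,0): flips 1 -> legal
(3,4): flips 1 -> legal
(4,5): no bracket -> illegal
(5,2): no bracket -> illegal
(5,3): flips 1 -> legal
(5,5): no bracket -> illegal
W mobility = 9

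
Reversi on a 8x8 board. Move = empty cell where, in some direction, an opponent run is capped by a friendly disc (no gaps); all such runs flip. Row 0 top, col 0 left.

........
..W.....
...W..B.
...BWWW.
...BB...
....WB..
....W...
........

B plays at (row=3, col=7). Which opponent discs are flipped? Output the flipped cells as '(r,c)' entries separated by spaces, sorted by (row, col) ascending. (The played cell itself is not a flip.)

Answer: (3,4) (3,5) (3,6)

Derivation:
Dir NW: first cell 'B' (not opp) -> no flip
Dir N: first cell '.' (not opp) -> no flip
Dir NE: edge -> no flip
Dir W: opp run (3,6) (3,5) (3,4) capped by B -> flip
Dir E: edge -> no flip
Dir SW: first cell '.' (not opp) -> no flip
Dir S: first cell '.' (not opp) -> no flip
Dir SE: edge -> no flip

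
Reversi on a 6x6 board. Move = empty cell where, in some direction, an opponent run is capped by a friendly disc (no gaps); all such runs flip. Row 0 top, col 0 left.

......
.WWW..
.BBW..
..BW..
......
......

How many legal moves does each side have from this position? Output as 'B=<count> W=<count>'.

Answer: B=9 W=5

Derivation:
-- B to move --
(0,0): flips 1 -> legal
(0,1): flips 1 -> legal
(0,2): flips 1 -> legal
(0,3): flips 1 -> legal
(0,4): flips 1 -> legal
(1,0): no bracket -> illegal
(1,4): flips 1 -> legal
(2,0): no bracket -> illegal
(2,4): flips 1 -> legal
(3,4): flips 1 -> legal
(4,2): no bracket -> illegal
(4,3): no bracket -> illegal
(4,4): flips 1 -> legal
B mobility = 9
-- W to move --
(1,0): no bracket -> illegal
(2,0): flips 2 -> legal
(3,0): flips 1 -> legal
(3,1): flips 3 -> legal
(4,1): flips 1 -> legal
(4,2): flips 2 -> legal
(4,3): no bracket -> illegal
W mobility = 5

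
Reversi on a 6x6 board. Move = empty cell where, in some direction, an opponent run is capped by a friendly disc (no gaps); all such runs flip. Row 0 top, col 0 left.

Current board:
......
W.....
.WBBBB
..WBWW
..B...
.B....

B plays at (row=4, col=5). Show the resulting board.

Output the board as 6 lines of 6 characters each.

Answer: ......
W.....
.WBBBB
..WBBB
..B..B
.B....

Derivation:
Place B at (4,5); scan 8 dirs for brackets.
Dir NW: opp run (3,4) capped by B -> flip
Dir N: opp run (3,5) capped by B -> flip
Dir NE: edge -> no flip
Dir W: first cell '.' (not opp) -> no flip
Dir E: edge -> no flip
Dir SW: first cell '.' (not opp) -> no flip
Dir S: first cell '.' (not opp) -> no flip
Dir SE: edge -> no flip
All flips: (3,4) (3,5)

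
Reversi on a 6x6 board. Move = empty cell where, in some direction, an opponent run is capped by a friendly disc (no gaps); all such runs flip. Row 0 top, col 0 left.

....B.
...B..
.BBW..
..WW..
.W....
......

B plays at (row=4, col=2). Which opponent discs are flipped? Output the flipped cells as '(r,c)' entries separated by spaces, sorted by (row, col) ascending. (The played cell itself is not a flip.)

Dir NW: first cell '.' (not opp) -> no flip
Dir N: opp run (3,2) capped by B -> flip
Dir NE: opp run (3,3), next='.' -> no flip
Dir W: opp run (4,1), next='.' -> no flip
Dir E: first cell '.' (not opp) -> no flip
Dir SW: first cell '.' (not opp) -> no flip
Dir S: first cell '.' (not opp) -> no flip
Dir SE: first cell '.' (not opp) -> no flip

Answer: (3,2)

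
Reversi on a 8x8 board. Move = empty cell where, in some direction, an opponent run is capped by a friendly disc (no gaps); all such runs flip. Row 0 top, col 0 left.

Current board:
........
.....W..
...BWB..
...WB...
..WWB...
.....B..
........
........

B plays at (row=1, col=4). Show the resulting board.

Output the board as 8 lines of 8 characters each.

Place B at (1,4); scan 8 dirs for brackets.
Dir NW: first cell '.' (not opp) -> no flip
Dir N: first cell '.' (not opp) -> no flip
Dir NE: first cell '.' (not opp) -> no flip
Dir W: first cell '.' (not opp) -> no flip
Dir E: opp run (1,5), next='.' -> no flip
Dir SW: first cell 'B' (not opp) -> no flip
Dir S: opp run (2,4) capped by B -> flip
Dir SE: first cell 'B' (not opp) -> no flip
All flips: (2,4)

Answer: ........
....BW..
...BBB..
...WB...
..WWB...
.....B..
........
........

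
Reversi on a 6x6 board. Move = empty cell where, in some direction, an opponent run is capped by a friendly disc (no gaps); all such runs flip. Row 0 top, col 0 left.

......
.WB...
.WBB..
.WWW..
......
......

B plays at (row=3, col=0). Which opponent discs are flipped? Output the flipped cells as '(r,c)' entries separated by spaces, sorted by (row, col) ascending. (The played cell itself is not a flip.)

Answer: (2,1)

Derivation:
Dir NW: edge -> no flip
Dir N: first cell '.' (not opp) -> no flip
Dir NE: opp run (2,1) capped by B -> flip
Dir W: edge -> no flip
Dir E: opp run (3,1) (3,2) (3,3), next='.' -> no flip
Dir SW: edge -> no flip
Dir S: first cell '.' (not opp) -> no flip
Dir SE: first cell '.' (not opp) -> no flip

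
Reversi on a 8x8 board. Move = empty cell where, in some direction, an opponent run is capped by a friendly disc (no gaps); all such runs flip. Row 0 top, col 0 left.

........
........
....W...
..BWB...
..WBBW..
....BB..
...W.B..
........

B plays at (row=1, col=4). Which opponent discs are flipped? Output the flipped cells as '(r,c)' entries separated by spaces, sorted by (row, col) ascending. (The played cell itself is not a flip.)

Answer: (2,4)

Derivation:
Dir NW: first cell '.' (not opp) -> no flip
Dir N: first cell '.' (not opp) -> no flip
Dir NE: first cell '.' (not opp) -> no flip
Dir W: first cell '.' (not opp) -> no flip
Dir E: first cell '.' (not opp) -> no flip
Dir SW: first cell '.' (not opp) -> no flip
Dir S: opp run (2,4) capped by B -> flip
Dir SE: first cell '.' (not opp) -> no flip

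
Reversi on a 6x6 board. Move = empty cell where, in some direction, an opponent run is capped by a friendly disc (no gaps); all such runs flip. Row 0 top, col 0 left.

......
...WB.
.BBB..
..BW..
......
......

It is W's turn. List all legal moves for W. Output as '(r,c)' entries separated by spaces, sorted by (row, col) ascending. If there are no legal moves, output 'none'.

(0,3): no bracket -> illegal
(0,4): no bracket -> illegal
(0,5): no bracket -> illegal
(1,0): no bracket -> illegal
(1,1): flips 1 -> legal
(1,2): no bracket -> illegal
(1,5): flips 1 -> legal
(2,0): no bracket -> illegal
(2,4): no bracket -> illegal
(2,5): no bracket -> illegal
(3,0): no bracket -> illegal
(3,1): flips 2 -> legal
(3,4): no bracket -> illegal
(4,1): no bracket -> illegal
(4,2): no bracket -> illegal
(4,3): no bracket -> illegal

Answer: (1,1) (1,5) (3,1)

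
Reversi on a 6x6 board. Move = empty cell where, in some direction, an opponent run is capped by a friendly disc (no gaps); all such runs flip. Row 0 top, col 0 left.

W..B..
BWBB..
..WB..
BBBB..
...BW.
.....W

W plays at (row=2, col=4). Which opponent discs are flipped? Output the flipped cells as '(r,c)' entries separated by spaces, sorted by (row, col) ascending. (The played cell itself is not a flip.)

Answer: (2,3)

Derivation:
Dir NW: opp run (1,3), next='.' -> no flip
Dir N: first cell '.' (not opp) -> no flip
Dir NE: first cell '.' (not opp) -> no flip
Dir W: opp run (2,3) capped by W -> flip
Dir E: first cell '.' (not opp) -> no flip
Dir SW: opp run (3,3), next='.' -> no flip
Dir S: first cell '.' (not opp) -> no flip
Dir SE: first cell '.' (not opp) -> no flip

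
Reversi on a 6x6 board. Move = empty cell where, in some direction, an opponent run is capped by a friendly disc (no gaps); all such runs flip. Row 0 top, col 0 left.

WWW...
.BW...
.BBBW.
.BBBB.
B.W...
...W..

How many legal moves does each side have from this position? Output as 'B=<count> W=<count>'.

Answer: B=7 W=6

Derivation:
-- B to move --
(0,3): flips 1 -> legal
(1,0): no bracket -> illegal
(1,3): flips 1 -> legal
(1,4): flips 1 -> legal
(1,5): flips 1 -> legal
(2,5): flips 1 -> legal
(3,5): no bracket -> illegal
(4,1): no bracket -> illegal
(4,3): no bracket -> illegal
(4,4): no bracket -> illegal
(5,1): flips 1 -> legal
(5,2): flips 1 -> legal
(5,4): no bracket -> illegal
B mobility = 7
-- W to move --
(1,0): flips 1 -> legal
(1,3): no bracket -> illegal
(1,4): no bracket -> illegal
(2,0): flips 5 -> legal
(2,5): no bracket -> illegal
(3,0): flips 1 -> legal
(3,5): no bracket -> illegal
(4,1): flips 3 -> legal
(4,3): no bracket -> illegal
(4,4): flips 4 -> legal
(4,5): flips 2 -> legal
(5,0): no bracket -> illegal
(5,1): no bracket -> illegal
W mobility = 6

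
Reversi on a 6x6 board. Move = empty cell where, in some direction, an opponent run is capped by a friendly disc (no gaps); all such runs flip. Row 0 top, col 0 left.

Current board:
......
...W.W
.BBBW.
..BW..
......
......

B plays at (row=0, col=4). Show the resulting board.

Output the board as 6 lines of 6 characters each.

Answer: ....B.
...B.W
.BBBW.
..BW..
......
......

Derivation:
Place B at (0,4); scan 8 dirs for brackets.
Dir NW: edge -> no flip
Dir N: edge -> no flip
Dir NE: edge -> no flip
Dir W: first cell '.' (not opp) -> no flip
Dir E: first cell '.' (not opp) -> no flip
Dir SW: opp run (1,3) capped by B -> flip
Dir S: first cell '.' (not opp) -> no flip
Dir SE: opp run (1,5), next=edge -> no flip
All flips: (1,3)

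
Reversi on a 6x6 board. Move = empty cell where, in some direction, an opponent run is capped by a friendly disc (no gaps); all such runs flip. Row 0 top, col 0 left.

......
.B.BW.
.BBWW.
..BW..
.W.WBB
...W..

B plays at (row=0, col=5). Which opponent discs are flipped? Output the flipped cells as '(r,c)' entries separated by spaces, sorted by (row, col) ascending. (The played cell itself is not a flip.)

Answer: (1,4) (2,3)

Derivation:
Dir NW: edge -> no flip
Dir N: edge -> no flip
Dir NE: edge -> no flip
Dir W: first cell '.' (not opp) -> no flip
Dir E: edge -> no flip
Dir SW: opp run (1,4) (2,3) capped by B -> flip
Dir S: first cell '.' (not opp) -> no flip
Dir SE: edge -> no flip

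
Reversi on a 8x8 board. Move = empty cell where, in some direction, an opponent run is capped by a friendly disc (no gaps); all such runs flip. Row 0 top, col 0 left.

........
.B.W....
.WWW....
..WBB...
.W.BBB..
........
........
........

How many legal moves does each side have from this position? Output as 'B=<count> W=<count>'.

Answer: B=4 W=7

Derivation:
-- B to move --
(0,2): no bracket -> illegal
(0,3): flips 2 -> legal
(0,4): no bracket -> illegal
(1,0): flips 2 -> legal
(1,2): flips 1 -> legal
(1,4): no bracket -> illegal
(2,0): no bracket -> illegal
(2,4): no bracket -> illegal
(3,0): no bracket -> illegal
(3,1): flips 2 -> legal
(4,0): no bracket -> illegal
(4,2): no bracket -> illegal
(5,0): no bracket -> illegal
(5,1): no bracket -> illegal
(5,2): no bracket -> illegal
B mobility = 4
-- W to move --
(0,0): flips 1 -> legal
(0,1): flips 1 -> legal
(0,2): no bracket -> illegal
(1,0): no bracket -> illegal
(1,2): no bracket -> illegal
(2,0): no bracket -> illegal
(2,4): no bracket -> illegal
(2,5): no bracket -> illegal
(3,5): flips 2 -> legal
(3,6): no bracket -> illegal
(4,2): no bracket -> illegal
(4,6): no bracket -> illegal
(5,2): no bracket -> illegal
(5,3): flips 2 -> legal
(5,4): flips 1 -> legal
(5,5): flips 2 -> legal
(5,6): flips 2 -> legal
W mobility = 7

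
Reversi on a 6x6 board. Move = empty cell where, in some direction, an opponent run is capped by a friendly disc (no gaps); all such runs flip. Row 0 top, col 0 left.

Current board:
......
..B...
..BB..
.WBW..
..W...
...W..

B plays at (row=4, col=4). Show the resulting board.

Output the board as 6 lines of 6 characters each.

Answer: ......
..B...
..BB..
.WBB..
..W.B.
...W..

Derivation:
Place B at (4,4); scan 8 dirs for brackets.
Dir NW: opp run (3,3) capped by B -> flip
Dir N: first cell '.' (not opp) -> no flip
Dir NE: first cell '.' (not opp) -> no flip
Dir W: first cell '.' (not opp) -> no flip
Dir E: first cell '.' (not opp) -> no flip
Dir SW: opp run (5,3), next=edge -> no flip
Dir S: first cell '.' (not opp) -> no flip
Dir SE: first cell '.' (not opp) -> no flip
All flips: (3,3)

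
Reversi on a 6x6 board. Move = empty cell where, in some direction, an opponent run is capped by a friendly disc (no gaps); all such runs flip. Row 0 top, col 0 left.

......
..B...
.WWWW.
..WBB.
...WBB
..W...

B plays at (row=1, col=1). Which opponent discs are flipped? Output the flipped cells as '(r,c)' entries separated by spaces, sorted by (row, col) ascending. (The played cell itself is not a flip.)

Dir NW: first cell '.' (not opp) -> no flip
Dir N: first cell '.' (not opp) -> no flip
Dir NE: first cell '.' (not opp) -> no flip
Dir W: first cell '.' (not opp) -> no flip
Dir E: first cell 'B' (not opp) -> no flip
Dir SW: first cell '.' (not opp) -> no flip
Dir S: opp run (2,1), next='.' -> no flip
Dir SE: opp run (2,2) capped by B -> flip

Answer: (2,2)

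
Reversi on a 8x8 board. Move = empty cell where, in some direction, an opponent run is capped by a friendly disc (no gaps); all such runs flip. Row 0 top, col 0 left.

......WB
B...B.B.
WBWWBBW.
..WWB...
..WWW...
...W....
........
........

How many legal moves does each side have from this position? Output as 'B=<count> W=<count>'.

Answer: B=10 W=6

Derivation:
-- B to move --
(0,5): flips 1 -> legal
(1,1): no bracket -> illegal
(1,2): flips 1 -> legal
(1,3): no bracket -> illegal
(1,5): no bracket -> illegal
(1,7): no bracket -> illegal
(2,7): flips 1 -> legal
(3,0): flips 1 -> legal
(3,1): flips 2 -> legal
(3,5): no bracket -> illegal
(3,6): flips 1 -> legal
(3,7): no bracket -> illegal
(4,1): flips 2 -> legal
(4,5): no bracket -> illegal
(5,1): flips 2 -> legal
(5,2): flips 1 -> legal
(5,4): flips 3 -> legal
(5,5): no bracket -> illegal
(6,2): no bracket -> illegal
(6,3): no bracket -> illegal
(6,4): no bracket -> illegal
B mobility = 10
-- W to move --
(0,0): flips 1 -> legal
(0,1): no bracket -> illegal
(0,3): no bracket -> illegal
(0,4): flips 3 -> legal
(0,5): flips 1 -> legal
(1,1): no bracket -> illegal
(1,2): no bracket -> illegal
(1,3): no bracket -> illegal
(1,5): flips 1 -> legal
(1,7): no bracket -> illegal
(2,7): no bracket -> illegal
(3,0): no bracket -> illegal
(3,1): no bracket -> illegal
(3,5): flips 1 -> legal
(3,6): no bracket -> illegal
(4,5): flips 1 -> legal
W mobility = 6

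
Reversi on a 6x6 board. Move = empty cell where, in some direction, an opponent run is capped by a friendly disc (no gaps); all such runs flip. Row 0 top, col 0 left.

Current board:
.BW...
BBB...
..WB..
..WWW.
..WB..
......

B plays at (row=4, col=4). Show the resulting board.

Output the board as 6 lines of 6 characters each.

Place B at (4,4); scan 8 dirs for brackets.
Dir NW: opp run (3,3) (2,2) capped by B -> flip
Dir N: opp run (3,4), next='.' -> no flip
Dir NE: first cell '.' (not opp) -> no flip
Dir W: first cell 'B' (not opp) -> no flip
Dir E: first cell '.' (not opp) -> no flip
Dir SW: first cell '.' (not opp) -> no flip
Dir S: first cell '.' (not opp) -> no flip
Dir SE: first cell '.' (not opp) -> no flip
All flips: (2,2) (3,3)

Answer: .BW...
BBB...
..BB..
..WBW.
..WBB.
......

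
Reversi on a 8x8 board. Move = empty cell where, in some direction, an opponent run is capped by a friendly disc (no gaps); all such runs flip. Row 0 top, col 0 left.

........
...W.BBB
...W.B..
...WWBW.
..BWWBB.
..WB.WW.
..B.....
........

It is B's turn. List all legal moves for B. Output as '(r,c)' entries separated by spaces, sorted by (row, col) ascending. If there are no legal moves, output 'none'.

(0,2): no bracket -> illegal
(0,3): flips 4 -> legal
(0,4): no bracket -> illegal
(1,2): flips 2 -> legal
(1,4): no bracket -> illegal
(2,2): no bracket -> illegal
(2,4): flips 1 -> legal
(2,6): flips 1 -> legal
(2,7): flips 1 -> legal
(3,2): flips 2 -> legal
(3,7): flips 1 -> legal
(4,1): no bracket -> illegal
(4,7): flips 1 -> legal
(5,1): flips 1 -> legal
(5,4): no bracket -> illegal
(5,7): no bracket -> illegal
(6,1): flips 3 -> legal
(6,3): no bracket -> illegal
(6,4): flips 1 -> legal
(6,5): flips 1 -> legal
(6,6): flips 1 -> legal
(6,7): flips 1 -> legal

Answer: (0,3) (1,2) (2,4) (2,6) (2,7) (3,2) (3,7) (4,7) (5,1) (6,1) (6,4) (6,5) (6,6) (6,7)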